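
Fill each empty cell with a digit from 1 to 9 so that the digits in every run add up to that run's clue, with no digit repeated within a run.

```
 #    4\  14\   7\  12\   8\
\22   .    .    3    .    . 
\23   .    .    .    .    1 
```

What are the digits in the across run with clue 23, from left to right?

4 in 2 cells must be {1,3}.
R1C1 = 1: the only remaining digit allowed by both the 22 across and the 4 down.
R1C5 = 8 − 1 = 7 completes the 8 down.
R2C1 = 4 − 1 = 3 completes the 4 down.
R2C3 = 7 − 3 = 4 completes the 7 down.
No cell is forced outright now. R1C4 can only be 5 or 9 (the digits allowed by both its 22 across and its 12 down). If R1C4 = 9: then R1C2 would have to be in {2} for the 22 across but in {5,6,8,9} for the 14 down — contradiction. So R1C4 = 5.
R1C2 = 22 − 16 = 6 completes the 22 across.
R2C2 = 14 − 6 = 8 completes the 14 down.
R2C4 = 23 − 16 = 7 completes the 23 across.

3 8 4 7 1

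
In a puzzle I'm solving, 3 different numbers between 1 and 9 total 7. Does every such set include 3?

No

The only way to make 7 from 3 distinct digits is {1,2,4}, which does not contain 3.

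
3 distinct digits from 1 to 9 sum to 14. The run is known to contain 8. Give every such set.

{1,5,8}; {2,4,8}

3 distinct digits from 1–9 sum between 6 and 24.
Keeping only sets containing 8.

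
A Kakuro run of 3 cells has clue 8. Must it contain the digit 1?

Every partition of 8 into 3 distinct digits includes 1: {1,2,5}, {1,3,4}.

Yes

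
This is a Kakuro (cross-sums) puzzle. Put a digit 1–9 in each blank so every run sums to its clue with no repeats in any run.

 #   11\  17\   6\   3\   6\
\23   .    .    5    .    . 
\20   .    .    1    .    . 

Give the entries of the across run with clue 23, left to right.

17 in 2 cells must be {8,9}; 3 in 2 cells must be {1,2}.
R2C4 = 2: the only remaining digit allowed by both the 20 across and the 3 down.
R1C4 = 3 − 2 = 1 completes the 3 down.
Nothing is forced directly, so branch on R1C5, whose candidates are 2 or 4. If R1C5 = 4: then R1C2 would have to be in {6,7} for the 23 across but in {8,9} for the 17 down — contradiction. So R1C5 = 2.
R2C5 = 6 − 2 = 4 completes the 6 down.
R2C2 = 8: the only remaining digit allowed by both the 20 across and the 17 down.
R1C2 = 17 − 8 = 9 completes the 17 down.
R2C1 = 20 − 15 = 5 completes the 20 across.
R1C1 = 23 − 17 = 6 completes the 23 across.

6 9 5 1 2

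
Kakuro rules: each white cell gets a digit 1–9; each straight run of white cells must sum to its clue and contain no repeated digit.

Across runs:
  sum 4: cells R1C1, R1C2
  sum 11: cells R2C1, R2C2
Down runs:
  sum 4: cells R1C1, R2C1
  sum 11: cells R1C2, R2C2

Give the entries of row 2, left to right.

3 8

4 in 2 cells must be {1,3}.
The 4 across and the 11 down share only 3, so R1C2 = 3.
The 11 across and the 4 down share only 3, so R2C1 = 3.
R2C2 = 11 − 3 = 8 completes the 11 across.
R1C1 = 4 − 3 = 1 completes the 4 across.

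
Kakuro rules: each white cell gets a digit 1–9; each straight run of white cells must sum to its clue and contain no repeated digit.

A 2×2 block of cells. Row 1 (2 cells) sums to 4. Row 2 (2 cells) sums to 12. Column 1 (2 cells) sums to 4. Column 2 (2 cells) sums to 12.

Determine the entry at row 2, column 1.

4 in 2 cells must be {1,3}.
The 4 across and the 12 down share only 3, so (1,2) = 3.
The 12 across and the 4 down share only 3, so (2,1) = 3.
(2,2) = 12 − 3 = 9 completes the 12 across.
(1,1) = 4 − 3 = 1 completes the 4 across.

3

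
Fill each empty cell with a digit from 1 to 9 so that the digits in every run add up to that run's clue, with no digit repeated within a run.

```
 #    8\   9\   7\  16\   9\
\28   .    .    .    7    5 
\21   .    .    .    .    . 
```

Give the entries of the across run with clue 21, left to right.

2 1 5 9 4

16 in 2 cells must be {7,9}.
R2C4 = 16 − 7 = 9 completes the 16 down.
R2C5 = 9 − 5 = 4 completes the 9 down.
No cell is forced outright now. R2C1 can only be 1 or 2 or 5 (the digits allowed by both its 21 across and its 8 down). If R2C1 = 1: then R1C1 would have to be in {1,2,3,4,6,8,9} for the 28 across but in {7} for the 8 down — contradiction. If R2C1 = 5: that forces R1C1 = 3, R1C2 = 4, after which R1C3 would have to be in {9} for the 28 across but in {1,2,3,4,5,6} for the 7 down — contradiction. So R2C1 = 2.
R1C1 = 8 − 2 = 6 completes the 8 down.
No cell is forced outright now. R1C3 can only be 1 or 2 (the digits allowed by both its 28 across and its 7 down). If R1C3 = 1: then R1C2 would have to be in {9} for the 28 across but in {1,2,3,4,5,6,7,8} for the 9 down — contradiction. So R1C3 = 2.
R1C2 = 28 − 20 = 8 completes the 28 across.
R2C2 = 9 − 8 = 1 completes the 9 down.
R2C3 = 21 − 16 = 5 completes the 21 across.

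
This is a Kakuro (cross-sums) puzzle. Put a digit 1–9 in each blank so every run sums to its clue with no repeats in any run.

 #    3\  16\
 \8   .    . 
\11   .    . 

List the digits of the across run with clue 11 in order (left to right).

2 9

3 in 2 cells must be {1,2}; 16 in 2 cells must be {7,9}.
The 8 across and the 16 down share only 7, so R1C2 = 7.
The 11 across and the 3 down share only 2, so R2C1 = 2.
R2C2 = 11 − 2 = 9 completes the 11 across.
R1C1 = 8 − 7 = 1 completes the 8 across.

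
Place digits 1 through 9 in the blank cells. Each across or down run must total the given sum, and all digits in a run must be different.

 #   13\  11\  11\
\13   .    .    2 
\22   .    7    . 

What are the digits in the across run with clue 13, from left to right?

7 4 2

R1C2 = 11 − 7 = 4 completes the 11 down.
R2C3 = 11 − 2 = 9 completes the 11 down.
R1C1 = 13 − 6 = 7 completes the 13 across.
R2C1 = 22 − 16 = 6 completes the 22 across.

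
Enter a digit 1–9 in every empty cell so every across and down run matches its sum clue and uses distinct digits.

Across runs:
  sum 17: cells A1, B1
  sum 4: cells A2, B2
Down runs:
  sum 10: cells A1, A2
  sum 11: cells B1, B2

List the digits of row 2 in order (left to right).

1 3

17 in 2 cells must be {8,9}; 4 in 2 cells must be {1,3}.
The 4 across and the 11 down share only 3, so B2 = 3.
B1 = 11 − 3 = 8 completes the 11 down.
A2 = 4 − 3 = 1 completes the 4 across.
A1 = 17 − 8 = 9 completes the 17 across.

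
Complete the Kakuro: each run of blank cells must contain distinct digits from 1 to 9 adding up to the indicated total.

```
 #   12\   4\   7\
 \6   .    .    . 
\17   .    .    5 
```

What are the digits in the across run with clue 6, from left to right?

3 1 2

6 in 3 cells must be {1,2,3}; 4 in 2 cells must be {1,3}.
R1C1 = 3: only digit in both the 6-across and 12-down candidate sets.
Given what's placed, R1C2 must be 1 to fit the 6 across and 4 down.
R1C3 = 6 − 4 = 2 completes the 6 across.
R2C1 = 12 − 3 = 9 completes the 12 down.
R2C2 = 17 − 14 = 3 completes the 17 across.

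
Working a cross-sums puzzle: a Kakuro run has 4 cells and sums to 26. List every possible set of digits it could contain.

{2,7,8,9}; {3,6,8,9}; {4,5,8,9}; {4,6,7,9}; {5,6,7,8}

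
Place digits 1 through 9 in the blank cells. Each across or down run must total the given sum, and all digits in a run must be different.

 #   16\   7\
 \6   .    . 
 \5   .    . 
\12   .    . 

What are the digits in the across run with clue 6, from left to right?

7 in 3 cells must be {1,2,4}.
The 12 across and the 7 down share only 4, so R3C2 = 4.
R3C1 = 12 − 4 = 8 completes the 12 across.
Nothing is forced directly, so branch on R1C2, whose candidates are 1 or 2. If R1C2 = 2: then R1C1 would have to be in {4} for the 6 across but in {1,2,3,5,6,7} for the 16 down — contradiction. So R1C2 = 1.
R1C1 = 6 − 1 = 5 completes the 6 across.
R2C1 = 16 − 13 = 3 completes the 16 down.
R2C2 = 5 − 3 = 2 completes the 5 across.

5 1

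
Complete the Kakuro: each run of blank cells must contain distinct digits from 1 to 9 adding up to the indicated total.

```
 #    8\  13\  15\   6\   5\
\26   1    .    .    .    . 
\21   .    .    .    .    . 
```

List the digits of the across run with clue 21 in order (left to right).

7 5 6 1 2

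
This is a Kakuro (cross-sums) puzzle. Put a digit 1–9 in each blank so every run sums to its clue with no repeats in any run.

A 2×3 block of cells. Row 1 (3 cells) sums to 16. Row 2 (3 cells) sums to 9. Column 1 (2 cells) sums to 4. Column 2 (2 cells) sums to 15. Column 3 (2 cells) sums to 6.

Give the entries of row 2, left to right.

1 6 2

4 in 2 cells must be {1,3}.
The 9 across and the 15 down share only 6, so (2,2) = 6.
(1,2) = 15 − 6 = 9 completes the 15 down.
Given what's placed, (2,1) must be 1 to fit the 9 across and 4 down.
(2,3) = 9 − 7 = 2 completes the 9 across.
(1,1) = 4 − 1 = 3 completes the 4 down.
(1,3) = 16 − 12 = 4 completes the 16 across.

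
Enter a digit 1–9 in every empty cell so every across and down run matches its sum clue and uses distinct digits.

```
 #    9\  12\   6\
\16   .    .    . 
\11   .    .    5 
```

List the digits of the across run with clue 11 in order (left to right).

2 4 5

R1C3 = 6 − 5 = 1 completes the 6 down.
R2C2 = 4: the only remaining digit allowed by both the 11 across and the 12 down.
R1C2 = 12 − 4 = 8 completes the 12 down.
R2C1 = 11 − 9 = 2 completes the 11 across.
R1C1 = 16 − 9 = 7 completes the 16 across.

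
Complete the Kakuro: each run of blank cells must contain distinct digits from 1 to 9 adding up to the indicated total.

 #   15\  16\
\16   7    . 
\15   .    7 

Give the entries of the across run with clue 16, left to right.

7, 9

16 in 2 cells must be {7,9}.
R1C2 = 16 − 7 = 9 completes the 16 across.
R2C1 = 15 − 7 = 8 completes the 15 across.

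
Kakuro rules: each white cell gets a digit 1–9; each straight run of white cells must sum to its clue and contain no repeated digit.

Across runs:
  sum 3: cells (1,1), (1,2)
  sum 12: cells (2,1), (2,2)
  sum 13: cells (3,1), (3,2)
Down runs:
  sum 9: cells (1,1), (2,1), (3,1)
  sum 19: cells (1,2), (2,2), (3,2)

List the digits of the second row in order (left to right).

3 in 2 cells must be {1,2}.
The 3 across and the 19 down share only 2, so (1,2) = 2.
(1,1) = 3 − 2 = 1 completes the 3 across.
Nothing is forced directly, so branch on (2,1), whose candidates are 3 or 5. If (2,1) = 5: then (2,2) would have to be in {7} for the 12 across but in {8,9} for the 19 down — contradiction. So (2,1) = 3.
(2,2) = 12 − 3 = 9 completes the 12 across.
(3,1) = 9 − 4 = 5 completes the 9 down.
(3,2) = 13 − 5 = 8 completes the 13 across.

3 9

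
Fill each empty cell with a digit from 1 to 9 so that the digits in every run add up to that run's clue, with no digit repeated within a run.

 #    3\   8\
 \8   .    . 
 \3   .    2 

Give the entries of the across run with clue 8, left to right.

2, 6

3 in 2 cells must be {1,2}.
R1C2 = 8 − 2 = 6 completes the 8 down.
R2C1 = 3 − 2 = 1 completes the 3 across.
R1C1 = 8 − 6 = 2 completes the 8 across.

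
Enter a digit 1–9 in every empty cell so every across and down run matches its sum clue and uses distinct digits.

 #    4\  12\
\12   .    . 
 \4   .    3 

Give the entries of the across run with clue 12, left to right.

4 in 2 cells must be {1,3}.
Intersecting the 12 across with the 4 down forces R1C1 = 3.
R1C2 = 12 − 3 = 9 completes the 12 across.
R2C1 = 4 − 3 = 1 completes the 4 across.

3 9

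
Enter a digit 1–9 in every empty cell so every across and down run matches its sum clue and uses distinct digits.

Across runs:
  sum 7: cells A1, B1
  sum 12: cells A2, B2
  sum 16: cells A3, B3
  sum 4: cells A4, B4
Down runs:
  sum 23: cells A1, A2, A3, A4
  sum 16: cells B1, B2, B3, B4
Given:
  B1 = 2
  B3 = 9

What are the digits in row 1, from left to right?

16 in 2 cells must be {7,9}; 4 in 2 cells must be {1,3}.
A1 = 7 − 2 = 5 completes the 7 across.
Given what's placed, B2 must be 4 to fit the 12 across and 16 down.
A3 = 16 − 9 = 7 completes the 16 across.
Given what's placed, A4 must be 3 to fit the 4 across and 23 down.
B4 = 4 − 3 = 1 completes the 4 across.
A2 = 12 − 4 = 8 completes the 12 across.

5 2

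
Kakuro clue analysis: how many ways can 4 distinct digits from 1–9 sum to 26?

5

4 distinct digits from 1–9 sum between 10 and 30.
Enumerating: {2,7,8,9}, {3,6,8,9}, {4,5,8,9}, {4,6,7,9}, {5,6,7,8}.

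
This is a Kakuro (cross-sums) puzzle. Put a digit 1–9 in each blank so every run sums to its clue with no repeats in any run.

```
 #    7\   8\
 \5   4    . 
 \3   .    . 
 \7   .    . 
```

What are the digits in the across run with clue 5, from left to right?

4 1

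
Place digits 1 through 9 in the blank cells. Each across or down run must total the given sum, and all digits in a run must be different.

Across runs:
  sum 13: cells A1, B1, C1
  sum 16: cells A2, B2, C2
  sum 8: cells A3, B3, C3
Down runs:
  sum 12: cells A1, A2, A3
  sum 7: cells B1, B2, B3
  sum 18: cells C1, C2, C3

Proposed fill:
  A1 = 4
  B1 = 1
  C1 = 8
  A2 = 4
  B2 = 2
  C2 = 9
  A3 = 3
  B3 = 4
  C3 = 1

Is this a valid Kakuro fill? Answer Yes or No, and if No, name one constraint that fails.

No — the down run A1–A3 sums to 11, not 12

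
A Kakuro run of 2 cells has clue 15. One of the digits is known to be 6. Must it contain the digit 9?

The only way to make 15 from 2 distinct digits under that restriction is {6,9}, which contains 9.

Yes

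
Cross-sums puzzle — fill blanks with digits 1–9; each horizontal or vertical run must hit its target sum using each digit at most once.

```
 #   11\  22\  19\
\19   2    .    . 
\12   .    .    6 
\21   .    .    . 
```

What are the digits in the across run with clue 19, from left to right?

2, 8, 9

R2C2 = 5: the only remaining digit allowed by both the 12 across and the 22 down.
R2C1 = 12 − 11 = 1 completes the 12 across.
R3C1 = 11 − 3 = 8 completes the 11 down.
Given what's placed, R3C2 must be 9 to fit the 21 across and 22 down.
R3C3 = 21 − 17 = 4 completes the 21 across.
R1C2 = 22 − 14 = 8 completes the 22 down.
R1C3 = 19 − 10 = 9 completes the 19 across.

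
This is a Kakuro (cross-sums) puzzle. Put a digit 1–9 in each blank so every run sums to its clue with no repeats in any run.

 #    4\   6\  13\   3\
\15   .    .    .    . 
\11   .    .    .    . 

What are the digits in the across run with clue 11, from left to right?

11 in 4 cells must be {1,2,3,5}; 4 in 2 cells must be {1,3}; 3 in 2 cells must be {1,2}.
Only 5 fits R2C3 under both its across sum 11 and down sum 13.
R1C3 = 13 − 5 = 8 completes the 13 down.
Given what's placed, R1C1 must be 1 to fit the 15 across and 4 down.
R1C4 = 2: the only remaining digit allowed by both the 15 across and the 3 down.
R2C1 = 4 − 1 = 3 completes the 4 down.
R2C4 = 3 − 2 = 1 completes the 3 down.
R1C2 = 15 − 11 = 4 completes the 15 across.
R2C2 = 11 − 9 = 2 completes the 11 across.

3, 2, 5, 1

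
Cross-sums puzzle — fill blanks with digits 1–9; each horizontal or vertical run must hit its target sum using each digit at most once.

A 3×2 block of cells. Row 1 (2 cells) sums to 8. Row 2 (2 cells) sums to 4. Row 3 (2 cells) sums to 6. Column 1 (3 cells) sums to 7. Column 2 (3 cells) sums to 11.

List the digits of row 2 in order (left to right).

4 in 2 cells must be {1,3}; 7 in 3 cells must be {1,2,4}.
The 4 across and the 7 down share only 1, so (2,1) = 1.
(2,2) = 4 − 1 = 3 completes the 4 across.
Given what's placed, (1,1) must be 2 to fit the 8 across and 7 down.
(1,2) = 8 − 2 = 6 completes the 8 across.
(3,1) = 7 − 3 = 4 completes the 7 down.
(3,2) = 6 − 4 = 2 completes the 6 across.

1 3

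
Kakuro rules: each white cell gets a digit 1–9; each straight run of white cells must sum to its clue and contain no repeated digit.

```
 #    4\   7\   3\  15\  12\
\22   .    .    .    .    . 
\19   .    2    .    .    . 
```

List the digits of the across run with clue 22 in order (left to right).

4 in 2 cells must be {1,3}; 3 in 2 cells must be {1,2}.
R1C2 = 7 − 2 = 5 completes the 7 down.
R2C3 = 1: the only remaining digit allowed by both the 19 across and the 3 down.
R1C3 = 3 − 1 = 2 completes the 3 down.
Given what's placed, R2C1 must be 3 to fit the 19 across and 4 down.
R1C1 = 4 − 3 = 1 completes the 4 down.
Given what's placed, R1C5 must be 8 to fit the 22 across and 12 down.
R2C5 = 12 − 8 = 4 completes the 12 down.
R1C4 = 22 − 16 = 6 completes the 22 across.

1 5 2 6 8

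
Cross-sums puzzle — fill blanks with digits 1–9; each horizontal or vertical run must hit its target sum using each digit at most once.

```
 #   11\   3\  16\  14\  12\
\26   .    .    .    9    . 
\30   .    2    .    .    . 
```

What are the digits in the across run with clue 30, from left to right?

6, 2, 9, 5, 8

3 in 2 cells must be {1,2}; 16 in 2 cells must be {7,9}.
R1C2 = 3 − 2 = 1 completes the 3 down.
Given what's placed, R1C3 must be 7 to fit the 26 across and 16 down.
R2C3 = 16 − 7 = 9 completes the 16 down.
R2C4 = 14 − 9 = 5 completes the 14 down.
Given what's placed, R2C5 must be 8 to fit the 30 across and 12 down.
R1C5 = 12 − 8 = 4 completes the 12 down.
R2C1 = 30 − 24 = 6 completes the 30 across.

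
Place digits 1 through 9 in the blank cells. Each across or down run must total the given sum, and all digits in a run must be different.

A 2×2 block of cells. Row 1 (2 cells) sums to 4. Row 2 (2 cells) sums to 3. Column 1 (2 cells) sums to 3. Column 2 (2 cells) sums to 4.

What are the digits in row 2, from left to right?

2, 1

4 in 2 cells must be {1,3}; 3 in 2 cells must be {1,2}.
The 4 across and the 3 down share only 1, so (1,1) = 1.
(1,2) = 4 − 1 = 3 completes the 4 across.
(2,1) = 3 − 1 = 2 completes the 3 down.
(2,2) = 3 − 2 = 1 completes the 3 across.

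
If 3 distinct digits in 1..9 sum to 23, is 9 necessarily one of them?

Yes

The only way to make 23 from 3 distinct digits is {6,8,9}, which contains 9.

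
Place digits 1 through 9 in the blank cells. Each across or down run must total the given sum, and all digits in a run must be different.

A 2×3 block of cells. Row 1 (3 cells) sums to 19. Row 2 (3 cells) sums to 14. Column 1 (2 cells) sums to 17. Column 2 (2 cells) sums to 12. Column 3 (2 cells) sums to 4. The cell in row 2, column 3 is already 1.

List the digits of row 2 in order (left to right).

8 5 1

17 in 2 cells must be {8,9}; 4 in 2 cells must be {1,3}.
(1,3) = 4 − 1 = 3 completes the 4 down.
Given what's placed, (1,1) must be 9 to fit the 19 across and 17 down.
(1,2) = 19 − 12 = 7 completes the 19 across.
(2,1) = 17 − 9 = 8 completes the 17 down.
(2,2) = 14 − 9 = 5 completes the 14 across.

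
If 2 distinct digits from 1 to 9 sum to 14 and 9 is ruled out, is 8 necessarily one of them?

The only way to make 14 from 2 distinct digits under that restriction is {6,8}, which contains 8.

Yes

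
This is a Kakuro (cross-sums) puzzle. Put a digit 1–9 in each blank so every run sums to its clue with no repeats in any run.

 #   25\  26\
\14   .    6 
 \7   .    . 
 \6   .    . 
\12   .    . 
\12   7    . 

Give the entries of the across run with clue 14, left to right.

R1C1 = 14 − 6 = 8 completes the 14 across.
R5C2 = 12 − 7 = 5 completes the 12 across.
Nothing is forced directly, so branch on R3C2, whose candidates are 2 or 4. If R3C2 = 2: that forces R2C2 = 4, R3C1 = 4, R4C1 = 5, after which R4C2 would have to be in {7} for the 12 across but in {9} for the 26 down — contradiction. So R3C2 = 4.
R3C1 = 6 − 4 = 2 completes the 6 across.
No cell is forced outright now. R2C1 can only be 3 or 5 (the digits allowed by both its 7 across and its 25 down). If R2C1 = 3: then R2C2 would have to be in {4} for the 7 across but in {2,3,8,9} for the 26 down — contradiction. So R2C1 = 5.
R2C2 = 7 − 5 = 2 completes the 7 across.
R4C1 = 25 − 22 = 3 completes the 25 down.
R4C2 = 12 − 3 = 9 completes the 12 across.

8 6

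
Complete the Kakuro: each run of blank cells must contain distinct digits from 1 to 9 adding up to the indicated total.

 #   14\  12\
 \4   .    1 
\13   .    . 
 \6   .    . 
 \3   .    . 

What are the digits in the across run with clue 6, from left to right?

4 in 2 cells must be {1,3}; 3 in 2 cells must be {1,2}.
R1C1 = 4 − 1 = 3 completes the 4 across.
Given what's placed, R4C2 must be 2 to fit the 3 across and 12 down.
R4C1 = 3 − 2 = 1 completes the 3 across.
No cell is forced outright now. R3C1 can only be 2 or 4 (the digits allowed by both its 6 across and its 14 down). If R3C1 = 4: that forces R2C1 = 6, after which R2C2 would have to be in {7} for the 13 across but in {3,4,5,6} for the 12 down — contradiction. So R3C1 = 2.
R2C1 = 14 − 6 = 8 completes the 14 down.
R2C2 = 13 − 8 = 5 completes the 13 across.
R3C2 = 6 − 2 = 4 completes the 6 across.

2 4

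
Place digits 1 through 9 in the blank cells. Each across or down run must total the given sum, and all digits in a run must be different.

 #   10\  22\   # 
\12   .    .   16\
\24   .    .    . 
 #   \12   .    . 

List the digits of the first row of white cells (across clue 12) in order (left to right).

3, 9

24 in 3 cells must be {7,8,9}; 16 in 2 cells must be {7,9}.
Nothing is forced directly, so branch on R2C3, whose candidates are 7 or 9. If R2C3 = 7: that forces R3C3 = 9, after which R3C2 would have to be in {3} for the 12 across but in {5,6,7,8,9} for the 22 down — contradiction. So R2C3 = 9.
R3C3 = 16 − 9 = 7 completes the 16 down.
R3C2 = 12 − 7 = 5 completes the 12 across.
R2C2 = 8: the only remaining digit allowed by both the 24 across and the 22 down.
R1C2 = 22 − 13 = 9 completes the 22 down.
R2C1 = 24 − 17 = 7 completes the 24 across.
R1C1 = 12 − 9 = 3 completes the 12 across.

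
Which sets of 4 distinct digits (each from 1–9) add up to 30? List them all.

4 distinct digits from 1–9 sum between 10 and 30.
Only one set works: {6,7,8,9}.

{6,7,8,9}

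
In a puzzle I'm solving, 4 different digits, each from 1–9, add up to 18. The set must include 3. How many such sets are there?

4 distinct digits from 1–9 sum between 10 and 30.
Keeping only sets containing 3.
Enumerating: {1,3,5,9}, {1,3,6,8}, {2,3,4,9}, {2,3,5,8}, {2,3,6,7}, {3,4,5,6}.

6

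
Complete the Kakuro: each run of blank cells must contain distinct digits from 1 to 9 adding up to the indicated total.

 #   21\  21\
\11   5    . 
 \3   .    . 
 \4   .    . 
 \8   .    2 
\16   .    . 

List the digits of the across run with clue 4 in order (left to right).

1 3

3 in 2 cells must be {1,2}; 4 in 2 cells must be {1,3}; 16 in 2 cells must be {7,9}.
R1C2 = 11 − 5 = 6 completes the 11 across.
Given what's placed, R2C2 must be 1 to fit the 3 across and 21 down.
Given what's placed, R3C2 must be 3 to fit the 4 across and 21 down.
R4C1 = 8 − 2 = 6 completes the 8 across.
R5C1 = 7: the only remaining digit allowed by both the 16 across and the 21 down.
R5C2 = 16 − 7 = 9 completes the 16 across.
R2C1 = 3 − 1 = 2 completes the 3 across.
R3C1 = 4 − 3 = 1 completes the 4 across.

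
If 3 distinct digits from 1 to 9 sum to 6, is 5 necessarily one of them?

The only way to make 6 from 3 distinct digits is {1,2,3}, which does not contain 5.

No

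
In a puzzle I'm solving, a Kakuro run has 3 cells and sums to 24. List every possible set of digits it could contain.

{7,8,9}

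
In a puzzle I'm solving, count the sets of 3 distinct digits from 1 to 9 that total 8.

3 distinct digits from 1–9 sum between 6 and 24.
Enumerating: {1,2,5}, {1,3,4}.

2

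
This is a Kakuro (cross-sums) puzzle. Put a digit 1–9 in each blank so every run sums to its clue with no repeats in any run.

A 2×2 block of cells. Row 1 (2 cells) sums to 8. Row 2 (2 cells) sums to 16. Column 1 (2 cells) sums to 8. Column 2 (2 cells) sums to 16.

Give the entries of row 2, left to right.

16 in 2 cells must be {7,9}.
The 8 across and the 16 down share only 7, so (1,2) = 7.
The 16 across and the 8 down share only 7, so (2,1) = 7.
(2,2) = 16 − 7 = 9 completes the 16 across.
(1,1) = 8 − 7 = 1 completes the 8 across.

7 9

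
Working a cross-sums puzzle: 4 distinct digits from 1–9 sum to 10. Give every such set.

{1,2,3,4}

4 distinct digits from 1–9 sum between 10 and 30.
Only one set works: {1,2,3,4}.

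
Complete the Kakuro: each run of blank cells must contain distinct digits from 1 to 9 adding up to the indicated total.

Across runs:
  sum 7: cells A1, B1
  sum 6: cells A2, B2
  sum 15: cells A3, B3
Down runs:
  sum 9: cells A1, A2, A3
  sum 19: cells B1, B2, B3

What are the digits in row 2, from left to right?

The 15 across and the 9 down share only 6, so A3 = 6.
B3 = 15 − 6 = 9 completes the 15 across.
Nothing is forced directly, so branch on A1, whose candidates are 1 or 2. If A1 = 2: then B1 would have to be in {5} for the 7 across but in {2,3,4,6,7,8} for the 19 down — contradiction. So A1 = 1.
B1 = 7 − 1 = 6 completes the 7 across.
A2 = 9 − 7 = 2 completes the 9 down.
B2 = 6 − 2 = 4 completes the 6 across.

2 4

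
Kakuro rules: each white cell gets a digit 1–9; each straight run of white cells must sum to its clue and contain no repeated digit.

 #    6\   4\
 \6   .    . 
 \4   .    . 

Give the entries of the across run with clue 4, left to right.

4 in 2 cells must be {1,3}.
The 6 across and the 4 down share only 1, so R1C2 = 1.
The 4 across and the 6 down share only 1, so R2C1 = 1.
R2C2 = 4 − 1 = 3 completes the 4 across.
R1C1 = 6 − 1 = 5 completes the 6 across.

1 3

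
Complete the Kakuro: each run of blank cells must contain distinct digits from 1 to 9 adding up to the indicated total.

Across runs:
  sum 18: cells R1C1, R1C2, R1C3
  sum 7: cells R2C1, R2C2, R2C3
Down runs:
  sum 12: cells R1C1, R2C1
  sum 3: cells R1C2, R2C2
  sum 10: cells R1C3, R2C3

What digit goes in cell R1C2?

7 in 3 cells must be {1,2,4}; 3 in 2 cells must be {1,2}.
The 7 across and the 12 down share only 4, so R2C1 = 4.
R1C1 = 12 − 4 = 8 completes the 12 down.
Given what's placed, R1C2 must be 1 to fit the 18 across and 3 down.
R1C3 = 18 − 9 = 9 completes the 18 across.
R2C2 = 3 − 1 = 2 completes the 3 down.
R2C3 = 7 − 6 = 1 completes the 7 across.

1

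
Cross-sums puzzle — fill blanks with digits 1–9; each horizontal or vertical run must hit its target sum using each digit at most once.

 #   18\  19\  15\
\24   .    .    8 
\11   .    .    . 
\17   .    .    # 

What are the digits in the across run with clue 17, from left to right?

24 in 3 cells must be {7,8,9}; 17 in 2 cells must be {8,9}.
R2C3 = 15 − 8 = 7 completes the 15 down.
Given what's placed, R2C2 must be 3 to fit the 11 across and 19 down.
Given what's placed, R3C2 must be 9 to fit the 17 across and 19 down.
R1C2 = 19 − 12 = 7 completes the 19 down.
R2C1 = 11 − 10 = 1 completes the 11 across.
R3C1 = 17 − 9 = 8 completes the 17 across.
R1C1 = 24 − 15 = 9 completes the 24 across.

8 9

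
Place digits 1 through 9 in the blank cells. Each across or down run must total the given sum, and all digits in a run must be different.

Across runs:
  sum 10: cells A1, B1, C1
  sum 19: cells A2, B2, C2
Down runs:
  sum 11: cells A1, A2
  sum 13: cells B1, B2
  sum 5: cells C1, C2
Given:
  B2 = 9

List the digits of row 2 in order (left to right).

B1 = 13 − 9 = 4 completes the 13 down.
C1 = 1: the only remaining digit allowed by both the 10 across and the 5 down.
C2 = 5 − 1 = 4 completes the 5 down.
A1 = 10 − 5 = 5 completes the 10 across.
A2 = 19 − 13 = 6 completes the 19 across.

6, 9, 4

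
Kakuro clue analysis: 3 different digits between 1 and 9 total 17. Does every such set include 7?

Counterexample: {2,6,9} sums to 17 without using 7.

No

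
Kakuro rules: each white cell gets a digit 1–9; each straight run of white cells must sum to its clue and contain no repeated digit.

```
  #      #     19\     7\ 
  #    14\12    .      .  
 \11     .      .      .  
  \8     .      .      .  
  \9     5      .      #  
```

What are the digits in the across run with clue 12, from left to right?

7 in 3 cells must be {1,2,4}.
Only 4 fits R1C3 under both its across sum 12 and down sum 7.
R4C2 = 9 − 5 = 4 completes the 9 across.
R1C2 = 12 − 4 = 8 completes the 12 across.

8, 4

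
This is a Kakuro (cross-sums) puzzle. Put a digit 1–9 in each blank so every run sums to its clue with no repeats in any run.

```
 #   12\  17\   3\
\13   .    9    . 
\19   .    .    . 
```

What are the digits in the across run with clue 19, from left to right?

17 in 2 cells must be {8,9}; 3 in 2 cells must be {1,2}.
Given what's placed, R1C1 must be 3 to fit the 13 across and 12 down.
R1C3 = 13 − 12 = 1 completes the 13 across.
R2C1 = 12 − 3 = 9 completes the 12 down.
R2C2 = 17 − 9 = 8 completes the 17 down.
R2C3 = 19 − 17 = 2 completes the 19 across.

9 8 2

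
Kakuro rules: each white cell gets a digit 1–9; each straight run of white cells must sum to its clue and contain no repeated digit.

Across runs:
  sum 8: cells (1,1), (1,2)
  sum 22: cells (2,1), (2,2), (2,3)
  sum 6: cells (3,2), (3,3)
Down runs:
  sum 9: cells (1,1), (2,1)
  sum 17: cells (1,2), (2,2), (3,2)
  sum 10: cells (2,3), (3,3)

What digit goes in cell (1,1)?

Nothing is forced directly, so branch on (3,3), whose candidates are 1 or 2 or 4. If (3,3) = 1: that forces (2,3) = 9, (3,2) = 5, (1,2) = 3, after which (2,2) would have to be in {5,6,7,8} for the 22 across but in {9} for the 17 down — contradiction. If (3,3) = 2: that forces (2,3) = 8, (3,2) = 4, (2,1) = 5, after which (2,2) would have to be in {9} for the 22 across but in {5,6,7,8} for the 17 down — contradiction. So (3,3) = 4.
(2,3) = 10 − 4 = 6 completes the 10 down.
(3,2) = 6 − 4 = 2 completes the 6 across.
(2,1) = 7: the only remaining digit allowed by both the 22 across and the 9 down.
(2,2) = 22 − 13 = 9 completes the 22 across.
(1,1) = 9 − 7 = 2 completes the 9 down.
(1,2) = 8 − 2 = 6 completes the 8 across.

2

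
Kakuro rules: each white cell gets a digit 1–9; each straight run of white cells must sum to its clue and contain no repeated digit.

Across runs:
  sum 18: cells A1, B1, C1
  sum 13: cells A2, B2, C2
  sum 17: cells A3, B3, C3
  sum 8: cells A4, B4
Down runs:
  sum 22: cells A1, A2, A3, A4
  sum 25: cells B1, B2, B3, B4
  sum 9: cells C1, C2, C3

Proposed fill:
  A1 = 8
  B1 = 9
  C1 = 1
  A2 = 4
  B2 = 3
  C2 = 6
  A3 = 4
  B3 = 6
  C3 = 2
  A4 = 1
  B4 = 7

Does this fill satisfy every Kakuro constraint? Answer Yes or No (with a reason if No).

No — the down run A1–A4 sums to 17, not 22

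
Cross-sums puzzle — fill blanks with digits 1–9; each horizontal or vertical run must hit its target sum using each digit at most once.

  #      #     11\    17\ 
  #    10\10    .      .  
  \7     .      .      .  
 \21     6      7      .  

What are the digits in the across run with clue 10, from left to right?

3 7

7 in 3 cells must be {1,2,4}.
R2C1 = 10 − 6 = 4 completes the 10 down.
R2C2 = 1: the only remaining digit allowed by both the 7 across and the 11 down.
R2C3 = 7 − 5 = 2 completes the 7 across.
R3C3 = 21 − 13 = 8 completes the 21 across.
R1C2 = 11 − 8 = 3 completes the 11 down.
R1C3 = 10 − 3 = 7 completes the 10 across.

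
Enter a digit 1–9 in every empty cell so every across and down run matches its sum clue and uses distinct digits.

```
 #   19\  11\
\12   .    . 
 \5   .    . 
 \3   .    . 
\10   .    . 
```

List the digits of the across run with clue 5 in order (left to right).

2 3

3 in 2 cells must be {1,2}; 11 in 4 cells must be {1,2,3,5}.
Nothing is forced directly, so branch on R4C2, whose candidates are 1 or 2 or 3. If R4C2 = 2: that forces R3C2 = 1, R4C1 = 8, R2C2 = 3, R3C1 = 2, R1C2 = 5, after which R2C1 would have to be in {2} for the 5 across but in {3,4,5,6} for the 19 down — contradiction. If R4C2 = 3: that forces R1C2 = 5, R4C1 = 7, after which R1C1 would have to be in {7} for the 12 across but in {1,2,3,4,5,6,8,9} for the 19 down — contradiction. So R4C2 = 1.
Given what's placed, R3C2 must be 2 to fit the 3 across and 11 down.
R4C1 = 10 − 1 = 9 completes the 10 across.
R2C2 = 3: the only remaining digit allowed by both the 5 across and the 11 down.
R3C1 = 3 − 2 = 1 completes the 3 across.
R1C2 = 11 − 6 = 5 completes the 11 down.
R2C1 = 5 − 3 = 2 completes the 5 across.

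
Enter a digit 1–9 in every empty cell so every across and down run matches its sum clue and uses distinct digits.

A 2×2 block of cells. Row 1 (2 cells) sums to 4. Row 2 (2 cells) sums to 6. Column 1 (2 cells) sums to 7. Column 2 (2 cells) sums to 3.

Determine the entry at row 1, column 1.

4 in 2 cells must be {1,3}; 3 in 2 cells must be {1,2}.
The 4 across and the 3 down share only 1, so (1,2) = 1.
(2,2) = 3 − 1 = 2 completes the 3 down.
(1,1) = 4 − 1 = 3 completes the 4 across.
(2,1) = 6 − 2 = 4 completes the 6 across.

3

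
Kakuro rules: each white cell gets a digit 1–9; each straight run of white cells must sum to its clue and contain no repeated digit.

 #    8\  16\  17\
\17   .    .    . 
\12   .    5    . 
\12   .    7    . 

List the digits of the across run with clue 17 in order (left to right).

5, 4, 8

R1C2 = 16 − 12 = 4 completes the 16 down.
Given what's placed, R1C1 must be 5 to fit the 17 across and 8 down.
R1C3 = 17 − 9 = 8 completes the 17 across.
R2C1 = 1: the only remaining digit allowed by both the 12 across and the 8 down.
R2C3 = 12 − 6 = 6 completes the 12 across.
R3C1 = 8 − 6 = 2 completes the 8 down.
R3C3 = 12 − 9 = 3 completes the 12 across.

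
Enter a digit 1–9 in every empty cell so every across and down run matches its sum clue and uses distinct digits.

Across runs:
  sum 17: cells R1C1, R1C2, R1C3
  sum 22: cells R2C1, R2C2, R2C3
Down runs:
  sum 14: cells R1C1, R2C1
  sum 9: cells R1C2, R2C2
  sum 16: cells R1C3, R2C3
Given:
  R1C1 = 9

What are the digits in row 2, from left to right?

5, 8, 9

16 in 2 cells must be {7,9}.
Given what's placed, R1C3 must be 7 to fit the 17 across and 16 down.
R2C1 = 14 − 9 = 5 completes the 14 down.
R2C2 = 8: the only remaining digit allowed by both the 22 across and the 9 down.
R2C3 = 22 − 13 = 9 completes the 22 across.
R1C2 = 17 − 16 = 1 completes the 17 across.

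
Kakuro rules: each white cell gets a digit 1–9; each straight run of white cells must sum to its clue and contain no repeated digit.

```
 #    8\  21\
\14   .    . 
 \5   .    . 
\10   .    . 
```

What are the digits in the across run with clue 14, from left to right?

The 14 across and the 8 down share only 5, so R1C1 = 5.
R1C2 = 14 − 5 = 9 completes the 14 across.
Given what's placed, R2C2 must be 4 to fit the 5 across and 21 down.
R3C2 = 21 − 13 = 8 completes the 21 down.
R2C1 = 5 − 4 = 1 completes the 5 across.
R3C1 = 10 − 8 = 2 completes the 10 across.

5 9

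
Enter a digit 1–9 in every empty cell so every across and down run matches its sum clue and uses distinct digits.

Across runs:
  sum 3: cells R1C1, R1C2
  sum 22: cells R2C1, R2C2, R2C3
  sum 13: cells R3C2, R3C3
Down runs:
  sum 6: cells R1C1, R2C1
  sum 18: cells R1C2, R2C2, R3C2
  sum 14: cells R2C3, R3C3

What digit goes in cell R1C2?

3 in 2 cells must be {1,2}.
The 22 across and the 6 down share only 5, so R2C1 = 5.
R1C1 = 6 − 5 = 1 completes the 6 down.
R1C2 = 3 − 1 = 2 completes the 3 across.
R2C2 = 9: the only remaining digit allowed by both the 22 across and the 18 down.
R2C3 = 22 − 14 = 8 completes the 22 across.
R3C2 = 18 − 11 = 7 completes the 18 down.
R3C3 = 13 − 7 = 6 completes the 13 across.

2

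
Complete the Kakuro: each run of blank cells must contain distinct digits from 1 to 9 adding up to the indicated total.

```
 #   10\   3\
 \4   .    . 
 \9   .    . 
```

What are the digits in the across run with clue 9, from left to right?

4 in 2 cells must be {1,3}; 3 in 2 cells must be {1,2}.
The 4 across and the 3 down share only 1, so R1C2 = 1.
R2C2 = 3 − 1 = 2 completes the 3 down.
R1C1 = 4 − 1 = 3 completes the 4 across.
R2C1 = 9 − 2 = 7 completes the 9 across.

7, 2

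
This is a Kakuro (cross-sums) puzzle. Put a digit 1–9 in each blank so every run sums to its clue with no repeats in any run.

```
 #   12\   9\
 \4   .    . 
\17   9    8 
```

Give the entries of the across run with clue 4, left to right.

4 in 2 cells must be {1,3}; 17 in 2 cells must be {8,9}.
R1C1 = 12 − 9 = 3 completes the 12 down.
R1C2 = 4 − 3 = 1 completes the 4 across.

3 1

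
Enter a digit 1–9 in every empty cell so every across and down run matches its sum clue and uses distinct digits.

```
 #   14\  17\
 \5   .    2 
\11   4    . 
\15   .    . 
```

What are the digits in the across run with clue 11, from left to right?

4 7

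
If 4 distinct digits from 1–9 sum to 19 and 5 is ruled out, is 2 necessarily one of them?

Counterexample: {1,3,6,9} sums to 19 under that restriction without using 2.

No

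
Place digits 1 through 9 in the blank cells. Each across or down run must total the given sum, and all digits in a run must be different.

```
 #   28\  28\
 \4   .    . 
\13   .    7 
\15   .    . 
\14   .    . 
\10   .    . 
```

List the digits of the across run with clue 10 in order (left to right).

9 1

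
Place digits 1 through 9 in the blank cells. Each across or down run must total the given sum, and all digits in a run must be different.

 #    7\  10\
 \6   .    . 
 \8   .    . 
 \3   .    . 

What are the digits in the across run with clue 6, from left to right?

3 in 2 cells must be {1,2}; 7 in 3 cells must be {1,2,4}.
Nothing is forced directly, so branch on R2C1, whose candidates are 1 or 2. If R2C1 = 2: that forces R2C2 = 6, R3C1 = 1, after which R3C2 would have to be in {2} for the 3 across but in {1,3} for the 10 down — contradiction. So R2C1 = 1.
R2C2 = 8 − 1 = 7 completes the 8 across.
Given what's placed, R3C1 must be 2 to fit the 3 across and 7 down.
R3C2 = 3 − 2 = 1 completes the 3 across.
R1C1 = 7 − 3 = 4 completes the 7 down.
R1C2 = 6 − 4 = 2 completes the 6 across.

4 2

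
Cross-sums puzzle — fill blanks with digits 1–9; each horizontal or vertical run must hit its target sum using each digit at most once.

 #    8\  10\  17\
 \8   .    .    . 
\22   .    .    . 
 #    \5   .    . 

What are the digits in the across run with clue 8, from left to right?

2 1 5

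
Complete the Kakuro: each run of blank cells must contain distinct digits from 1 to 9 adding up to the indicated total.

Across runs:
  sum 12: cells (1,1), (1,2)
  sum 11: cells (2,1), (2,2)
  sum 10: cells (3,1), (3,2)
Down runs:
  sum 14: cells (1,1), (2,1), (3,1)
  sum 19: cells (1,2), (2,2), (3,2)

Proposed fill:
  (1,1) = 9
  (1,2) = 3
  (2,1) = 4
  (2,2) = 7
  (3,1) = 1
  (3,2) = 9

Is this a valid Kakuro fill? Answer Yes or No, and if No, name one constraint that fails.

Yes

Across: 9+3=12; 4+7=11; 1+9=10. Down: 9+4+1=14; 3+7+9=19. No digit repeats within any run.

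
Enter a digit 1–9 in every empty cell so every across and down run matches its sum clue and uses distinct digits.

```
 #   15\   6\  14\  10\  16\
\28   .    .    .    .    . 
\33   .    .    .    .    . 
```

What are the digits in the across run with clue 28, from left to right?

7, 1, 5, 6, 9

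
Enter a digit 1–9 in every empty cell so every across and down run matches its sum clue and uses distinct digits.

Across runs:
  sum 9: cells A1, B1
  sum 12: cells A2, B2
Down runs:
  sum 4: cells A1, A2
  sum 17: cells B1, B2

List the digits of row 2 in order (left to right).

4 in 2 cells must be {1,3}; 17 in 2 cells must be {8,9}.
The 9 across and the 17 down share only 8, so B1 = 8.
The 12 across and the 4 down share only 3, so A2 = 3.
B2 = 12 − 3 = 9 completes the 12 across.
A1 = 9 − 8 = 1 completes the 9 across.

3 9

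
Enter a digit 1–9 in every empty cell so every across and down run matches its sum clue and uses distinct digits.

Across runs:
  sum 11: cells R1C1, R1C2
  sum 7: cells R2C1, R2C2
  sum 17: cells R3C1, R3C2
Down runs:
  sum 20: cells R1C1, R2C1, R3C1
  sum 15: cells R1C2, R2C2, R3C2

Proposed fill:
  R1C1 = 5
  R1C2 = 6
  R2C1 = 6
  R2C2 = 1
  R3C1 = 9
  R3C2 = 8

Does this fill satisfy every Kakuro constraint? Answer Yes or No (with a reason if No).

Yes

Across: 5+6=11; 6+1=7; 9+8=17. Down: 5+6+9=20; 6+1+8=15. No digit repeats within any run.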